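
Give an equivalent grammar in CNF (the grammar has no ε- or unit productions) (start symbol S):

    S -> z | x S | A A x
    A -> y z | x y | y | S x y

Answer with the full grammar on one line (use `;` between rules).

S -> z | X1 S | A Y1; A -> X2 X3 | X1 X2 | y | S Y2; X1 -> x; X2 -> y; X3 -> z; Y1 -> A X1; Y2 -> X1 X2

Introduce a nonterminal for each terminal appearing in a rule of length ≥ 2: X1 → x, X2 → y, X3 → z.
Binarize each right-hand side of length ≥ 3 by chaining fresh nonterminals (Y1, Y2, …): affected rules were S → A A X1; A → S X1 X2.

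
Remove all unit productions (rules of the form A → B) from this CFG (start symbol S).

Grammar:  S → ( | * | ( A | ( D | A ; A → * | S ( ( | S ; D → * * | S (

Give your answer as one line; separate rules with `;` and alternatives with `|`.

S → ( | * | ( A | ( D | S ( (; A → ( | * | ( A | ( D | S ( (; D → * * | S (

Unit pairs: A ⇒* {S}; S ⇒* {A}.
For every A with A ⇒* B via unit rules, add B's non-unit alternatives to A; then delete every rule of the form X → Y.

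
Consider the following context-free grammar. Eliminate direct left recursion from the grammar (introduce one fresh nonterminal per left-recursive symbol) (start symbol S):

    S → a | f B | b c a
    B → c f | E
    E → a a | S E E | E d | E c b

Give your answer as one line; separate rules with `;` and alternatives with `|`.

S → a | f B | b c a; B → c f | E; E → a a E' | S E E E'; E' → d E' | c b E' | ε

E is directly left-recursive.
For E: α = {d, c b}, β = {a a, S E E}. Rewrite as E → β E' and E' → α E' | ε.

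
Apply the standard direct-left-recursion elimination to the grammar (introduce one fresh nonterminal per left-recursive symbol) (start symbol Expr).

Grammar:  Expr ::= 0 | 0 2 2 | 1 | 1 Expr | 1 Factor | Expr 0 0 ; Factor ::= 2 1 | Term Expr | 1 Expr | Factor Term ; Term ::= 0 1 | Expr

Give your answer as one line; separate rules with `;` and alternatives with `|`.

Directly left-recursive nonterminals: Expr, Factor.
For Expr: α = {0 0}, β = {0, 0 2 2, 1, 1 Expr, 1 Factor}. Rewrite as Expr → β Expr1 and Expr1 → α Expr1 | ε.
For Factor: α = {Term}, β = {2 1, Term Expr, 1 Expr}. Rewrite as Factor → β Factor1 and Factor1 → α Factor1 | ε.

Expr ::= 0 Expr1 | 0 2 2 Expr1 | 1 Expr1 | 1 Expr Expr1 | 1 Factor Expr1; Factor ::= 2 1 Factor1 | Term Expr Factor1 | 1 Expr Factor1; Term ::= 0 1 | Expr; Expr1 ::= 0 0 Expr1 | ε; Factor1 ::= Term Factor1 | ε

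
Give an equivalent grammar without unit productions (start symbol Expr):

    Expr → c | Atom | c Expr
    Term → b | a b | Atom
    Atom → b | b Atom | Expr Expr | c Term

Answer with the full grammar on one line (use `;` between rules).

Expr → b | b Atom | Expr Expr | c Term | c | c Expr; Term → b | a b | b Atom | Expr Expr | c Term; Atom → b | b Atom | Expr Expr | c Term

Unit pairs: Expr ⇒* {Atom}; Term ⇒* {Atom}.
For each unit pair (A, B), copy every non-unit production of B to A, then drop all unit productions.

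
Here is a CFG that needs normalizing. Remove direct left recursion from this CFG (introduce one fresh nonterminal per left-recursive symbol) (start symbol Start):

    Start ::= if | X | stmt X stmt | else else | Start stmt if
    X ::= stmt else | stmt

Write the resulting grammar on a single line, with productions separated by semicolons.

Start ::= if Start1 | X Start1 | stmt X stmt Start1 | else else Start1; X ::= stmt else | stmt; Start1 ::= stmt if Start1 | ε

Left recursion appears on Start.
For Start: α = {stmt if}, β = {if, X, stmt X stmt, else else}. Rewrite as Start → β Start1 and Start1 → α Start1 | ε.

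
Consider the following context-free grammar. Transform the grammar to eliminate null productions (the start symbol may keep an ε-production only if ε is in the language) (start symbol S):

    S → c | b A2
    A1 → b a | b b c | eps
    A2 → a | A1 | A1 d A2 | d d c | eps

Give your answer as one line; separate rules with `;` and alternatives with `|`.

S → c | b A2 | b; A1 → b a | b b c; A2 → a | A1 | A1 d A2 | A1 d | d A2 | d | d d c

Nullable nonterminals: {A1, A2}.
ε ∉ L(G), so no ε-production is kept.
Expand every rule over subsets of its nullable positions: S → b A2 gives b A2 | b. A2 → A1 d A2 gives A1 d A2 | A1 d | d A2 | d.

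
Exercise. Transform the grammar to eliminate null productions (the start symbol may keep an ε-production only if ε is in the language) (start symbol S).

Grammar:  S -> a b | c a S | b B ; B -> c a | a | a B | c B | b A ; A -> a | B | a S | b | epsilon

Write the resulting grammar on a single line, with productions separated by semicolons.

S -> a b | c a S | b B; B -> c a | a | a B | c B | b A | b; A -> a | B | a S | b

Nullable set = {A}.
ε ∉ L(G), so no ε-production is kept.
Expand every rule over subsets of its nullable positions: B → b A gives b A | b.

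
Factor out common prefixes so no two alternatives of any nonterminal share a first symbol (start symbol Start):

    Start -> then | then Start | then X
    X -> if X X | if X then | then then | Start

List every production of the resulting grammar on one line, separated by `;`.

Start -> then Start1; X -> then then | Start | if X X1; Start1 -> ε | Start | X; X1 -> X | then

Start has alternatives sharing prefix 'then': factor to Start → then Start1 with Start1 → ε | Start | X.
X has alternatives sharing prefix 'if X': factor to X → if X X1 with X1 → X | then.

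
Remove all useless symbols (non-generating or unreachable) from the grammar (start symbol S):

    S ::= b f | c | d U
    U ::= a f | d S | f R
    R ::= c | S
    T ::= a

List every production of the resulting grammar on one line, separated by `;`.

Generating nonterminals: {R, S, T, U}.
Reachable from S after that: {R, S, U}.
Removed useless symbols: {T} and every production mentioning them.

S ::= b f | c | d U; U ::= a f | d S | f R; R ::= c | S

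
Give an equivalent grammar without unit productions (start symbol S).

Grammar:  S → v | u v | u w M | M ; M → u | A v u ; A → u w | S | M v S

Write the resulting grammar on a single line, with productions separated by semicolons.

Unit pairs: A ⇒* {M, S}; S ⇒* {M}.
For each unit pair (A, B), copy every non-unit production of B to A, then drop all unit productions.

S → v | u v | u w M | u | A v u; M → u | A v u; A → v | u v | u w M | u w | M v S | u | A v u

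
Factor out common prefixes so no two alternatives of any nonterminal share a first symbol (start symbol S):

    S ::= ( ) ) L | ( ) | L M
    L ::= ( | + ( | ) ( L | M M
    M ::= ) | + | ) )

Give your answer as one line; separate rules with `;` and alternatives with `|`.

S has alternatives sharing prefix '( )': factor to S → ( ) S' with S' → ) L | ε.
M has alternatives sharing prefix ')': factor to M → ) M' with M' → ε | ).

S ::= L M | ( ) S'; L ::= ( | + ( | ) ( L | M M; M ::= + | ) M'; S' ::= ) L | ε; M' ::= ε | )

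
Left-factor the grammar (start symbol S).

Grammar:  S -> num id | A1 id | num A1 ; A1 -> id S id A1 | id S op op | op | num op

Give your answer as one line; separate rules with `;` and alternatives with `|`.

S -> A1 id | num S'; A1 -> op | num op | id S A1'; S' -> id | A1; A1' -> id A1 | op op

S has alternatives sharing prefix 'num': factor to S → num S' with S' → id | A1.
A1 has alternatives sharing prefix 'id S': factor to A1 → id S A1' with A1' → id A1 | op op.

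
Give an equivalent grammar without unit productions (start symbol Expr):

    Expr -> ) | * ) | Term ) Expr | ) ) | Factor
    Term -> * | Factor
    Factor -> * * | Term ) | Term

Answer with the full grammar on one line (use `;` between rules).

Expr -> * | * * | Term ) | ) | * ) | Term ) Expr | ) ); Term -> * | * * | Term ); Factor -> * | * * | Term )

Unit pairs: Expr ⇒* {Factor, Term}; Factor ⇒* {Term}; Term ⇒* {Factor}.
For every A with A ⇒* B via unit rules, add B's non-unit alternatives to A; then delete every rule of the form X → Y.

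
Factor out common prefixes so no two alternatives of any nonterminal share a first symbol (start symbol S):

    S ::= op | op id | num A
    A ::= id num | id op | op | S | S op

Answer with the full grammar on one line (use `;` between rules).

S ::= num A | op S'; A ::= op | id A' | S A''; S' ::= epsilon | id; A' ::= num | op; A'' ::= epsilon | op

S has alternatives sharing prefix 'op': factor to S → op S' with S' → ε | id.
A has alternatives sharing prefix 'id': factor to A → id A' with A' → num | op.
A has alternatives sharing prefix 'S': factor to A → S A'' with A'' → ε | op.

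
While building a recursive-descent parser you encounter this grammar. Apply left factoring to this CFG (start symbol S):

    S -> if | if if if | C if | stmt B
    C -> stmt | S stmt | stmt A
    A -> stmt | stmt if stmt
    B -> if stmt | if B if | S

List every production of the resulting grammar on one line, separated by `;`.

S -> C if | stmt B | if S'; C -> S stmt | stmt C'; A -> stmt A'; B -> S | if B'; S' -> epsilon | if if; C' -> epsilon | A; A' -> epsilon | if stmt; B' -> stmt | B if

S has alternatives sharing prefix 'if': factor to S → if S' with S' → ε | if if.
C has alternatives sharing prefix 'stmt': factor to C → stmt C' with C' → ε | A.
A has alternatives sharing prefix 'stmt': factor to A → stmt A' with A' → ε | if stmt.
B has alternatives sharing prefix 'if': factor to B → if B' with B' → stmt | B if.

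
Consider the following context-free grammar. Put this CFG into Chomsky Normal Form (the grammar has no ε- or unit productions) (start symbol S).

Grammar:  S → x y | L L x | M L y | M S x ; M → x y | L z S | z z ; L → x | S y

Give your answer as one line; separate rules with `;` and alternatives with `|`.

Introduce a nonterminal for each terminal appearing in a rule of length ≥ 2: X1 → x, X2 → y, X3 → z.
Binarize each right-hand side of length ≥ 3 by chaining fresh nonterminals (Y1, Y2, …): affected rules were S → L L X1; S → M L X2; S → M S X1; M → L X3 S.

S → X1 X2 | L Y1 | M Y2 | M Y3; M → X1 X2 | L Y4 | X3 X3; L → x | S X2; X1 → x; X2 → y; X3 → z; Y1 → L X1; Y2 → L X2; Y3 → S X1; Y4 → X3 S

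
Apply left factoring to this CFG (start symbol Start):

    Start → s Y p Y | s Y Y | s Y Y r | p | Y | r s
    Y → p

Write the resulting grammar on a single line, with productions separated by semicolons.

Start has alternatives sharing prefix 's Y': factor to Start → s Y Start1 with Start1 → p Y | Y | Y r.
Start1 has alternatives sharing prefix 'Y': factor to Start1 → Y Start11 with Start11 → ε | r.

Start → p | Y | r s | s Y Start1; Y → p; Start1 → p Y | Y Start11; Start11 → ε | r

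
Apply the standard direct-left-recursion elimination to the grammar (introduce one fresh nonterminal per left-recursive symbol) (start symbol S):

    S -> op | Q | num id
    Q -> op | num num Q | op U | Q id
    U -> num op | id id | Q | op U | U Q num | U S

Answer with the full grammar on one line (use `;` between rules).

S -> op | Q | num id; Q -> op Q' | num num Q Q' | op U Q'; U -> num op U' | id id U' | Q U' | op U U'; Q' -> id Q' | ε; U' -> Q num U' | S U' | ε

Directly left-recursive nonterminals: Q, U.
For Q: α = {id}, β = {op, num num Q, op U}. Rewrite as Q → β Q' and Q' → α Q' | ε.
For U: α = {Q num, S}, β = {num op, id id, Q, op U}. Rewrite as U → β U' and U' → α U' | ε.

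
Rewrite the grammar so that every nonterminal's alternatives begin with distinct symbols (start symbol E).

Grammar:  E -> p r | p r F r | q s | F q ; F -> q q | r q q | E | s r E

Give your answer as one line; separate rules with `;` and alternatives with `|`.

E has alternatives sharing prefix 'p r': factor to E → p r E' with E' → ε | F r.

E -> q s | F q | p r E'; F -> q q | r q q | E | s r E; E' -> ε | F r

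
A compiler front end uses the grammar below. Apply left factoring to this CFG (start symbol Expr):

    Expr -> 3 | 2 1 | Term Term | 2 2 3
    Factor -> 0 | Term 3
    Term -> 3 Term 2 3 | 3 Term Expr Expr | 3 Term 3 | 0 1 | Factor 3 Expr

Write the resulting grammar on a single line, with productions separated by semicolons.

Expr has alternatives sharing prefix '2': factor to Expr → 2 Expr1 with Expr1 → 1 | 2 3.
Term has alternatives sharing prefix '3 Term': factor to Term → 3 Term Term1 with Term1 → 2 3 | Expr Expr | 3.

Expr -> 3 | Term Term | 2 Expr1; Factor -> 0 | Term 3; Term -> 0 1 | Factor 3 Expr | 3 Term Term1; Expr1 -> 1 | 2 3; Term1 -> 2 3 | Expr Expr | 3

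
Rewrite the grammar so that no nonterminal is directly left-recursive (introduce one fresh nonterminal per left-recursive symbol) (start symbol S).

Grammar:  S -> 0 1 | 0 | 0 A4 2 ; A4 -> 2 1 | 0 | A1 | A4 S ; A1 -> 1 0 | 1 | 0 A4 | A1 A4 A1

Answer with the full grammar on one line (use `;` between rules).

S -> 0 1 | 0 | 0 A4 2; A4 -> 2 1 A4' | 0 A4' | A1 A4'; A1 -> 1 0 A1' | 1 A1' | 0 A4 A1'; A4' -> S A4' | epsilon; A1' -> A4 A1 A1' | epsilon

A4, A1 are directly left-recursive.
For A4: α = {S}, β = {2 1, 0, A1}. Rewrite as A4 → β A4' and A4' → α A4' | ε.
For A1: α = {A4 A1}, β = {1 0, 1, 0 A4}. Rewrite as A1 → β A1' and A1' → α A1' | ε.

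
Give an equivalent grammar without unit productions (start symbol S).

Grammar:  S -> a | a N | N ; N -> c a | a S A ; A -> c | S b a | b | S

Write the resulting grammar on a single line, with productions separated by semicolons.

S -> a | a N | c a | a S A; N -> c a | a S A; A -> a | a N | c a | a S A | c | S b a | b

Unit pairs: A ⇒* {N, S}; S ⇒* {N}.
For every A with A ⇒* B via unit rules, add B's non-unit alternatives to A; then delete every rule of the form X → Y.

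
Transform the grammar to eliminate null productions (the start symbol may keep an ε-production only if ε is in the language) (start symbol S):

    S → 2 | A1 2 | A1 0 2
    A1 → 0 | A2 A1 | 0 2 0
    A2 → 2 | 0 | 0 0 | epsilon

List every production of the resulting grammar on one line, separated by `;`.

Nullable set = {A2}.
ε ∉ L(G), so no ε-production is kept.

S → 2 | A1 2 | A1 0 2; A1 → 0 | A2 A1 | 0 2 0; A2 → 2 | 0 | 0 0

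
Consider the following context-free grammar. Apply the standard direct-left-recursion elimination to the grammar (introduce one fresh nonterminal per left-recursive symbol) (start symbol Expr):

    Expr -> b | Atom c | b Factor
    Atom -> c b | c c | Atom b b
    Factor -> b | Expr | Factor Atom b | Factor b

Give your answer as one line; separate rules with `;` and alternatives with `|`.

Left recursion appears on Atom, Factor.
For Atom: α = {b b}, β = {c b, c c}. Rewrite as Atom → β Atom1 and Atom1 → α Atom1 | ε.
For Factor: α = {Atom b, b}, β = {b, Expr}. Rewrite as Factor → β Factor1 and Factor1 → α Factor1 | ε.

Expr -> b | Atom c | b Factor; Atom -> c b Atom1 | c c Atom1; Factor -> b Factor1 | Expr Factor1; Atom1 -> b b Atom1 | ε; Factor1 -> Atom b Factor1 | b Factor1 | ε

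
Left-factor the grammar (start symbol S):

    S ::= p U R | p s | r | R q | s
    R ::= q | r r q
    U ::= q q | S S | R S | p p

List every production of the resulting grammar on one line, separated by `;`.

S has alternatives sharing prefix 'p': factor to S → p S' with S' → U R | s.

S ::= r | R q | s | p S'; R ::= q | r r q; U ::= q q | S S | R S | p p; S' ::= U R | s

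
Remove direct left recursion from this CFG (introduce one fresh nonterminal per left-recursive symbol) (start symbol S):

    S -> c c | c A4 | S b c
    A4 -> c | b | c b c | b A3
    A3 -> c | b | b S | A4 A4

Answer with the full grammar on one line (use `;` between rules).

Left recursion appears on S.
For S: α = {b c}, β = {c c, c A4}. Rewrite as S → β S' and S' → α S' | ε.

S -> c c S' | c A4 S'; A4 -> c | b | c b c | b A3; A3 -> c | b | b S | A4 A4; S' -> b c S' | ε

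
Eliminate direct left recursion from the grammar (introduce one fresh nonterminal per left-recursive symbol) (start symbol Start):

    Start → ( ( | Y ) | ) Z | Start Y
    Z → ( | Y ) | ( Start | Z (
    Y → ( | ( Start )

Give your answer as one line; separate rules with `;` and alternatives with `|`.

Directly left-recursive nonterminals: Start, Z.
For Start: α = {Y}, β = {( (, Y ), ) Z}. Rewrite as Start → β Start1 and Start1 → α Start1 | ε.
For Z: α = {(}, β = {(, Y ), ( Start}. Rewrite as Z → β Z1 and Z1 → α Z1 | ε.

Start → ( ( Start1 | Y ) Start1 | ) Z Start1; Z → ( Z1 | Y ) Z1 | ( Start Z1; Y → ( | ( Start ); Start1 → Y Start1 | eps; Z1 → ( Z1 | eps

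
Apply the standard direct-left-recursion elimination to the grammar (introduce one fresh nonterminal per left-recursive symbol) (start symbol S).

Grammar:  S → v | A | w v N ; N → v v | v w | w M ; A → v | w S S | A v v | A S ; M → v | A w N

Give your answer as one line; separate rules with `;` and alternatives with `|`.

S → v | A | w v N; N → v v | v w | w M; A → v A' | w S S A'; M → v | A w N; A' → v v A' | S A' | ε

A is directly left-recursive.
For A: α = {v v, S}, β = {v, w S S}. Rewrite as A → β A' and A' → α A' | ε.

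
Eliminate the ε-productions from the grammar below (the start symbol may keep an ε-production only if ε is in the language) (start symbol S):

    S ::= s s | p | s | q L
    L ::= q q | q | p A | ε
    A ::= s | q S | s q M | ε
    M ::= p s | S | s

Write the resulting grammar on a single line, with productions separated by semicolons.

The nullable symbols are {A, L}.
ε ∉ L(G), so no ε-production is kept.
Expand every rule over subsets of its nullable positions: S → q L gives q L | q. L → p A gives p A | p.

S ::= s s | p | s | q L | q; L ::= q q | q | p A | p; A ::= s | q S | s q M; M ::= p s | S | s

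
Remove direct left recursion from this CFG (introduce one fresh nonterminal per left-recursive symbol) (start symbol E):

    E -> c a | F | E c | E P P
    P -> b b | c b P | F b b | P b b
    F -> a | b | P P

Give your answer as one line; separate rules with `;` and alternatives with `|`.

Directly left-recursive nonterminals: E, P.
For E: α = {c, P P}, β = {c a, F}. Rewrite as E → β E' and E' → α E' | ε.
For P: α = {b b}, β = {b b, c b P, F b b}. Rewrite as P → β P' and P' → α P' | ε.

E -> c a E' | F E'; P -> b b P' | c b P P' | F b b P'; F -> a | b | P P; E' -> c E' | P P E' | epsilon; P' -> b b P' | epsilon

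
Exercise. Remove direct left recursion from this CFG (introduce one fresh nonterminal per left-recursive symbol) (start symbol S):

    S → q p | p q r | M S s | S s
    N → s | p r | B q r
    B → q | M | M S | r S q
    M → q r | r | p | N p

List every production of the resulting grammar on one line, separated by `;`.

S → q p S' | p q r S' | M S s S'; N → s | p r | B q r; B → q | M | M S | r S q; M → q r | r | p | N p; S' → s S' | epsilon

Left recursion appears on S.
For S: α = {s}, β = {q p, p q r, M S s}. Rewrite as S → β S' and S' → α S' | ε.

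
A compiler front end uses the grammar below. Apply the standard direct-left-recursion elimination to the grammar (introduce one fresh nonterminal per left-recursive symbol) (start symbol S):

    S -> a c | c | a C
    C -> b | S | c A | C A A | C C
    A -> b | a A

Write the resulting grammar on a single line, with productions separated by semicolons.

Directly left-recursive nonterminal: C.
For C: α = {A A, C}, β = {b, S, c A}. Rewrite as C → β C' and C' → α C' | ε.

S -> a c | c | a C; C -> b C' | S C' | c A C'; A -> b | a A; C' -> A A C' | C C' | ε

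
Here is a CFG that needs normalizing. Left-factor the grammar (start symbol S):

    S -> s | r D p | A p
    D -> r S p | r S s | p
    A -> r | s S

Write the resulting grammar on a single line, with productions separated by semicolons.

D has alternatives sharing prefix 'r S': factor to D → r S D' with D' → p | s.

S -> s | r D p | A p; D -> p | r S D'; A -> r | s S; D' -> p | s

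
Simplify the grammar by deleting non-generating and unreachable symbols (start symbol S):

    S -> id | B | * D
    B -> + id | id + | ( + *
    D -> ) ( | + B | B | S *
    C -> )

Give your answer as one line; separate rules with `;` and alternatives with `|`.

S -> id | B | * D; B -> + id | id + | ( + *; D -> ) ( | + B | B | S *

Generating nonterminals: {B, C, D, S}.
Reachable from S after that: {B, D, S}.
Removed useless symbols: {C} and every production mentioning them.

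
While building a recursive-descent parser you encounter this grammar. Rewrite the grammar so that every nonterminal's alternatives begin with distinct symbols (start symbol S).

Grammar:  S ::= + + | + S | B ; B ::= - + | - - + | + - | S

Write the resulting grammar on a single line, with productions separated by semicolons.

S has alternatives sharing prefix '+': factor to S → + S' with S' → + | S.
B has alternatives sharing prefix '-': factor to B → - B' with B' → + | - +.

S ::= B | + S'; B ::= + - | S | - B'; S' ::= + | S; B' ::= + | - +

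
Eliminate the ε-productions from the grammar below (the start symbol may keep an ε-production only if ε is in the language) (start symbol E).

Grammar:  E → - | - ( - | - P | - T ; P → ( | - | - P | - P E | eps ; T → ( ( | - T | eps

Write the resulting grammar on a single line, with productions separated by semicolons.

Nullable set = {P, T}.
ε ∉ L(G), so no ε-production is kept.
Expand every rule over subsets of its nullable positions: P → - P E gives - P E | - E. T → - T gives - T | -.

E → - | - ( - | - P | - T; P → ( | - | - P | - P E | - E; T → ( ( | - T | -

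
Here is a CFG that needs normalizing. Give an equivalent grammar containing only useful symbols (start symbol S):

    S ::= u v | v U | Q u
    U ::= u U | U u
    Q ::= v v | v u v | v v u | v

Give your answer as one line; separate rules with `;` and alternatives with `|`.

Generating nonterminals: {Q, S}.
Reachable from S after that: {Q, S}.
Removed useless symbols: {U} and every production mentioning them.

S ::= u v | Q u; Q ::= v v | v u v | v v u | v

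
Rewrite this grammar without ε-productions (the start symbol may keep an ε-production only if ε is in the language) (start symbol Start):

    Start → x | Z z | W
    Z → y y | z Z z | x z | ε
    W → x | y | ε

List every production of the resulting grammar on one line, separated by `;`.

Start → x | Z z | z | W | ε; Z → y y | z Z z | z z | x z; W → x | y

Nullable set = {Start, W, Z}.
ε ∈ L(G) since Start is nullable, so keep Start → ε.
For each production, add variants omitting each subset of nullable occurrences: Start → Z z gives Z z | z. Z → z Z z gives z Z z | z z.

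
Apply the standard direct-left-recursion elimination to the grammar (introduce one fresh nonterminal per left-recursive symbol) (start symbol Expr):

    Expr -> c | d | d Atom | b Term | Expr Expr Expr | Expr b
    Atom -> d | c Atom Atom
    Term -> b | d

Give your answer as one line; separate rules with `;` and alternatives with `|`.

Expr -> c Expr1 | d Expr1 | d Atom Expr1 | b Term Expr1; Atom -> d | c Atom Atom; Term -> b | d; Expr1 -> Expr Expr Expr1 | b Expr1 | ε

Left recursion appears on Expr.
For Expr: α = {Expr Expr, b}, β = {c, d, d Atom, b Term}. Rewrite as Expr → β Expr1 and Expr1 → α Expr1 | ε.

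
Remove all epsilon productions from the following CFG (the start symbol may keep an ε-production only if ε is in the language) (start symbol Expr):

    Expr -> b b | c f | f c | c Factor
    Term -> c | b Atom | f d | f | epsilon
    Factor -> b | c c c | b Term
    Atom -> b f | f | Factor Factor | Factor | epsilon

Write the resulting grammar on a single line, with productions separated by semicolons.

Expr -> b b | c f | f c | c Factor; Term -> c | b Atom | b | f d | f; Factor -> b | c c c | b Term; Atom -> b f | f | Factor Factor | Factor

The nullable symbols are {Atom, Term}.
ε ∉ L(G), so no ε-production is kept.
Add the nullable-subset variants: Term → b Atom gives b Atom | b.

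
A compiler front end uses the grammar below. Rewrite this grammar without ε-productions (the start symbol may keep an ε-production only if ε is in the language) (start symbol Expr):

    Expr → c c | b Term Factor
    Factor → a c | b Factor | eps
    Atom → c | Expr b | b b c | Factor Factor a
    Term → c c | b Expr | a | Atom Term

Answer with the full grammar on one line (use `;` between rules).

The nullable symbols are {Factor}.
ε ∉ L(G), so no ε-production is kept.
Add the nullable-subset variants: Expr → b Term Factor gives b Term Factor | b Term. Factor → b Factor gives b Factor | b. Atom → Factor Factor a gives Factor Factor a | Factor a | a.

Expr → c c | b Term Factor | b Term; Factor → a c | b Factor | b; Atom → c | Expr b | b b c | Factor Factor a | Factor a | a; Term → c c | b Expr | a | Atom Term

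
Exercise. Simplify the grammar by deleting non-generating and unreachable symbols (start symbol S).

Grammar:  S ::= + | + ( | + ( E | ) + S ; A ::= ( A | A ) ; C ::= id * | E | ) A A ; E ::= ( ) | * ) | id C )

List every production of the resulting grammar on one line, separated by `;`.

S ::= + | + ( | + ( E | ) + S; C ::= id * | E; E ::= ( ) | * ) | id C )

Generating nonterminals: {C, E, S}.
Reachable from S after that: {C, E, S}.
Removed useless symbols: {A} and every production mentioning them.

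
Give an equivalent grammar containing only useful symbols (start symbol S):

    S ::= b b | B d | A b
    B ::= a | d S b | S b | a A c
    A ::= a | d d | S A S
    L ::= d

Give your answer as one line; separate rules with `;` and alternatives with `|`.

S ::= b b | B d | A b; B ::= a | d S b | S b | a A c; A ::= a | d d | S A S

Generating nonterminals: {A, B, L, S}.
Reachable from S after that: {A, B, S}.
Removed useless symbols: {L} and every production mentioning them.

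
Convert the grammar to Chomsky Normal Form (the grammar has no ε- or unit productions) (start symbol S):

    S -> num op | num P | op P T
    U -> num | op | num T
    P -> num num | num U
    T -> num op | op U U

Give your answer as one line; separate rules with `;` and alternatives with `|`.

S -> X1 X2 | X1 P | X2 Y1; U -> num | op | X1 T; P -> X1 X1 | X1 U; T -> X1 X2 | X2 Y2; X1 -> num; X2 -> op; Y1 -> P T; Y2 -> U U

Introduce a nonterminal for each terminal appearing in a rule of length ≥ 2: X1 → num, X2 → op.
Binarize each right-hand side of length ≥ 3 by chaining fresh nonterminals (Y1, Y2, …): affected rules were S → X2 P T; T → X2 U U.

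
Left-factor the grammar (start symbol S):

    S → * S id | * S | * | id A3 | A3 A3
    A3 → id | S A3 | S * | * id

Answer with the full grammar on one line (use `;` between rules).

S → id A3 | A3 A3 | * S'; A3 → id | * id | S A3'; S' → epsilon | S S''; A3' → A3 | *; S'' → id | epsilon

S has alternatives sharing prefix '*': factor to S → * S' with S' → S id | S | ε.
A3 has alternatives sharing prefix 'S': factor to A3 → S A3' with A3' → A3 | *.
S' has alternatives sharing prefix 'S': factor to S' → S S'' with S'' → id | ε.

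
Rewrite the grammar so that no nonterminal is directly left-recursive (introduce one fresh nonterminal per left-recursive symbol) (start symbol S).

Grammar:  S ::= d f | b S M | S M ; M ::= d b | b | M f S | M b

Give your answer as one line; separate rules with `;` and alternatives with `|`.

S ::= d f S' | b S M S'; M ::= d b M' | b M'; S' ::= M S' | ε; M' ::= f S M' | b M' | ε

Left recursion appears on S, M.
For S: α = {M}, β = {d f, b S M}. Rewrite as S → β S' and S' → α S' | ε.
For M: α = {f S, b}, β = {d b, b}. Rewrite as M → β M' and M' → α M' | ε.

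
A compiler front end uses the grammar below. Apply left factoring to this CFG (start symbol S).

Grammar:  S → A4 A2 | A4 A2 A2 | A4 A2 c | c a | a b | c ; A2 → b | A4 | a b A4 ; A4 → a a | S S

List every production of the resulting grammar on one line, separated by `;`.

S has alternatives sharing prefix 'A4 A2': factor to S → A4 A2 S' with S' → ε | A2 | c.
S has alternatives sharing prefix 'c': factor to S → c S'' with S'' → a | ε.

S → a b | A4 A2 S' | c S''; A2 → b | A4 | a b A4; A4 → a a | S S; S' → ε | A2 | c; S'' → a | ε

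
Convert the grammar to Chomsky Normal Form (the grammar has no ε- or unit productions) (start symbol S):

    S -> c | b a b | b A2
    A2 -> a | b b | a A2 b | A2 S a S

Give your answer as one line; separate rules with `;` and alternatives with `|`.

Introduce a nonterminal for each terminal appearing in a rule of length ≥ 2: X1 → b, X2 → a.
Binarize each right-hand side of length ≥ 3 by chaining fresh nonterminals (Y1, Y2, …): affected rules were S → X1 X2 X1; A2 → X2 A2 X1; A2 → A2 S X2 S.

S -> c | X1 Y1 | X1 A2; A2 -> a | X1 X1 | X2 Y2 | A2 Y3; X1 -> b; X2 -> a; Y1 -> X2 X1; Y2 -> A2 X1; Y3 -> S Y4; Y4 -> X2 S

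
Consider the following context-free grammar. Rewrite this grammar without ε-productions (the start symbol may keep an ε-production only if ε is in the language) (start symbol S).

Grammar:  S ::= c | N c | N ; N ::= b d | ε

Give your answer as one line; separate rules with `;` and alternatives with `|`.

S ::= c | N c | N | ε; N ::= b d

Nullable set = {N, S}.
ε ∈ L(G) since S is nullable, so keep S → ε.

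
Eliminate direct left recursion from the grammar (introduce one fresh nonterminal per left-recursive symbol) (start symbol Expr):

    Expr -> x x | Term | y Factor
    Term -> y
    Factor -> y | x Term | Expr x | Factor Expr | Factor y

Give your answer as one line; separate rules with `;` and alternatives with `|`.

Left recursion appears on Factor.
For Factor: α = {Expr, y}, β = {y, x Term, Expr x}. Rewrite as Factor → β Factor1 and Factor1 → α Factor1 | ε.

Expr -> x x | Term | y Factor; Term -> y; Factor -> y Factor1 | x Term Factor1 | Expr x Factor1; Factor1 -> Expr Factor1 | y Factor1 | ε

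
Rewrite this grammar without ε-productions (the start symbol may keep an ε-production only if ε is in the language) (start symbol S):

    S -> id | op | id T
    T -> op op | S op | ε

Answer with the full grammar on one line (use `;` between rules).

The nullable symbols are {T}.
ε ∉ L(G), so no ε-production is kept.

S -> id | op | id T; T -> op op | S op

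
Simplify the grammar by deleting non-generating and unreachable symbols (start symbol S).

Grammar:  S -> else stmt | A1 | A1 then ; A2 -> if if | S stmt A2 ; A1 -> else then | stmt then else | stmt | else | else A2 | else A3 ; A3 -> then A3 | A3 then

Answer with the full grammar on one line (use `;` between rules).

Generating nonterminals: {A1, A2, S}.
Reachable from S after that: {A1, A2, S}.
Removed useless symbols: {A3} and every production mentioning them.

S -> else stmt | A1 | A1 then; A2 -> if if | S stmt A2; A1 -> else then | stmt then else | stmt | else | else A2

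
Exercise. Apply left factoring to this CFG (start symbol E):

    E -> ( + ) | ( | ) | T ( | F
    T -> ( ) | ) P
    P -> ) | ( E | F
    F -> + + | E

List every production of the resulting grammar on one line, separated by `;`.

E has alternatives sharing prefix '(': factor to E → ( E' with E' → + ) | ε.

E -> ) | T ( | F | ( E'; T -> ( ) | ) P; P -> ) | ( E | F; F -> + + | E; E' -> + ) | ε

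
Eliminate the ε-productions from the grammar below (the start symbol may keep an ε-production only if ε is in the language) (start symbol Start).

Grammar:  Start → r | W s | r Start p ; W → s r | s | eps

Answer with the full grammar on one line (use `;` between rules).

Start → r | W s | s | r Start p; W → s r | s

Nullable set = {W}.
ε ∉ L(G), so no ε-production is kept.
Add the nullable-subset variants: Start → W s gives W s | s.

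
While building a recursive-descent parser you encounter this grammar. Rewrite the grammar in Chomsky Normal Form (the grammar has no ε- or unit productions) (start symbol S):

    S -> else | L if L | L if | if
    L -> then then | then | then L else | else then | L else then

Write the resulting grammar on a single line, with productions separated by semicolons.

Introduce a nonterminal for each terminal appearing in a rule of length ≥ 2: X1 → if, X2 → then, X3 → else.
Binarize each right-hand side of length ≥ 3 by chaining fresh nonterminals (Y1, Y2, …): affected rules were S → L X1 L; L → X2 L X3; L → L X3 X2.

S -> else | L Y1 | L X1 | if; L -> X2 X2 | then | X2 Y2 | X3 X2 | L Y3; X1 -> if; X2 -> then; X3 -> else; Y1 -> X1 L; Y2 -> L X3; Y3 -> X3 X2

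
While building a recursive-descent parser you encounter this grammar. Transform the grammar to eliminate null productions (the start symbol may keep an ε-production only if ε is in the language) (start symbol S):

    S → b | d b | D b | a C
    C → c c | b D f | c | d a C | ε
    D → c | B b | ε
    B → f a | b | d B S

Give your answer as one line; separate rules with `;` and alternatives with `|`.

S → b | d b | D b | a C | a; C → c c | b D f | b f | c | d a C | d a; D → c | B b; B → f a | b | d B S

The nullable symbols are {C, D}.
ε ∉ L(G), so no ε-production is kept.
Add the nullable-subset variants: S → a C gives a C | a. C → b D f gives b D f | b f. C → d a C gives d a C | d a.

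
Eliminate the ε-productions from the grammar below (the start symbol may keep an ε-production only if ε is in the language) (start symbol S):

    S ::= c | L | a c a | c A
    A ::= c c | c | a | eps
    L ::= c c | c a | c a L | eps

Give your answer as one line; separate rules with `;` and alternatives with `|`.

Nullable nonterminals: {A, L, S}.
ε ∈ L(G) since S is nullable, so keep S → ε.

S ::= c | L | a c a | c A | eps; A ::= c c | c | a; L ::= c c | c a | c a L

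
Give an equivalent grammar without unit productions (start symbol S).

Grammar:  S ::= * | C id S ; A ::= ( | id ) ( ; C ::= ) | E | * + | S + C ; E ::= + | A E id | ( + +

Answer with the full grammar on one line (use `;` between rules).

S ::= * | C id S; A ::= ( | id ) (; C ::= + | A E id | ( + + | ) | * + | S + C; E ::= + | A E id | ( + +

Unit pairs: C ⇒* {E}.
For every A with A ⇒* B via unit rules, add B's non-unit alternatives to A; then delete every rule of the form X → Y.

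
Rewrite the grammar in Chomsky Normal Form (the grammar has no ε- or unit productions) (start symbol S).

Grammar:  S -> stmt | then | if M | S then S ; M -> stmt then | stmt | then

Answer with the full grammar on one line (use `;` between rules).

S -> stmt | then | X1 M | S Y1; M -> X3 X2 | stmt | then; X1 -> if; X2 -> then; X3 -> stmt; Y1 -> X2 S

Introduce a nonterminal for each terminal appearing in a rule of length ≥ 2: X1 → if, X2 → then, X3 → stmt.
Binarize each right-hand side of length ≥ 3 by chaining fresh nonterminals (Y1, Y2, …): affected rules were S → S X2 S.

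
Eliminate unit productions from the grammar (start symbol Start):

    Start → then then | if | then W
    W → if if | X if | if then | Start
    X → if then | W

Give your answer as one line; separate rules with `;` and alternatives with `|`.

Unit pairs: W ⇒* {Start}; X ⇒* {Start, W}.
For every A with A ⇒* B via unit rules, add B's non-unit alternatives to A; then delete every rule of the form X → Y.

Start → then then | if | then W; W → then then | if | then W | if if | X if | if then; X → then then | if | then W | if then | if if | X if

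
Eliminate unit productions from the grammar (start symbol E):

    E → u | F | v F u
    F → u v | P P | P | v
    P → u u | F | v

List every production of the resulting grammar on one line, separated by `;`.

Unit pairs: E ⇒* {F, P}; F ⇒* {P}; P ⇒* {F}.
Replace each nonterminal's rules with the union of the non-unit rules of every nonterminal it unit-derives.

E → u | v F u | u v | P P | v | u u; F → u v | P P | v | u u; P → u v | P P | v | u u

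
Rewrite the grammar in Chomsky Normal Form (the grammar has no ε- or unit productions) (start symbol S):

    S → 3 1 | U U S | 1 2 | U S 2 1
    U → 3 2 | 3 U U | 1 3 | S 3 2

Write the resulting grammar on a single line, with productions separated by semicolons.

Introduce a nonterminal for each terminal appearing in a rule of length ≥ 2: X1 → 3, X2 → 1, X3 → 2.
Binarize each right-hand side of length ≥ 3 by chaining fresh nonterminals (Y1, Y2, …): affected rules were S → U U S; S → U S X3 X2; U → X1 U U; U → S X1 X3.

S → X1 X2 | U Y1 | X2 X3 | U Y2; U → X1 X3 | X1 Y4 | X2 X1 | S Y5; X1 → 3; X2 → 1; X3 → 2; Y1 → U S; Y2 → S Y3; Y3 → X3 X2; Y4 → U U; Y5 → X1 X3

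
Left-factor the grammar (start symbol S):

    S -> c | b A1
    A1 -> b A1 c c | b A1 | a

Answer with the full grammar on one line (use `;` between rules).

A1 has alternatives sharing prefix 'b A1': factor to A1 → b A1 A1' with A1' → c c | ε.

S -> c | b A1; A1 -> a | b A1 A1'; A1' -> c c | ε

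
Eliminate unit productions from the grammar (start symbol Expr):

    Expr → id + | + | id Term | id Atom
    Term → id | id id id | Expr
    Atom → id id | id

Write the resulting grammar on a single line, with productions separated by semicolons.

Expr → id + | + | id Term | id Atom; Term → id | id id id | id + | + | id Term | id Atom; Atom → id id | id

Unit pairs: Term ⇒* {Expr}.
For each unit pair (A, B), copy every non-unit production of B to A, then drop all unit productions.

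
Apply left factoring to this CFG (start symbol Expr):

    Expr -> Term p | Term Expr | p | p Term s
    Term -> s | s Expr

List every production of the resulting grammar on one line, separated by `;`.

Expr has alternatives sharing prefix 'Term': factor to Expr → Term Expr1 with Expr1 → p | Expr.
Expr has alternatives sharing prefix 'p': factor to Expr → p Expr2 with Expr2 → ε | Term s.
Term has alternatives sharing prefix 's': factor to Term → s Term1 with Term1 → ε | Expr.

Expr -> Term Expr1 | p Expr2; Term -> s Term1; Expr1 -> p | Expr; Expr2 -> ε | Term s; Term1 -> ε | Expr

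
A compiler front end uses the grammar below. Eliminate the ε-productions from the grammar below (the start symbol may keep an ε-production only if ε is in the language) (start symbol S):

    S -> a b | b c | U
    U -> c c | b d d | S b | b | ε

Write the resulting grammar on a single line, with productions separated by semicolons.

S -> a b | b c | U | ε; U -> c c | b d d | S b | b

The nullable symbols are {S, U}.
ε ∈ L(G) since S is nullable, so keep S → ε.
Expand every rule over subsets of its nullable positions: U → S b gives S b | b.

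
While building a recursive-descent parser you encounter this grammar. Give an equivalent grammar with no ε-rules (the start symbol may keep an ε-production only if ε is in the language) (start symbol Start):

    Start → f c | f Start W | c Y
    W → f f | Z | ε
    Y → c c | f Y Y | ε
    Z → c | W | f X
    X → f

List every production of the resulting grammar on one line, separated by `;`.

Nullable set = {W, Y, Z}.
ε ∉ L(G), so no ε-production is kept.
Expand every rule over subsets of its nullable positions: Start → f Start W gives f Start W | f Start. Start → c Y gives c Y | c. Y → f Y Y gives f Y Y | f Y | f.

Start → f c | f Start W | f Start | c Y | c; W → f f | Z; Y → c c | f Y Y | f Y | f; Z → c | W | f X; X → f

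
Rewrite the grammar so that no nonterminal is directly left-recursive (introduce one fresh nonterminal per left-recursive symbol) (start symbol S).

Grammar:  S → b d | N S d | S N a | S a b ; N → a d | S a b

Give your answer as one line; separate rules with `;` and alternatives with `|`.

S → b d S' | N S d S'; N → a d | S a b; S' → N a S' | a b S' | epsilon

Left recursion appears on S.
For S: α = {N a, a b}, β = {b d, N S d}. Rewrite as S → β S' and S' → α S' | ε.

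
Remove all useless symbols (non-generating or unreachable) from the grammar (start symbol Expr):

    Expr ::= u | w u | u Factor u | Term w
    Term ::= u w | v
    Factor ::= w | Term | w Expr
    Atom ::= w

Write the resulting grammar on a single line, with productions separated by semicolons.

Generating nonterminals: {Atom, Expr, Factor, Term}.
Reachable from Expr after that: {Expr, Factor, Term}.
Removed useless symbols: {Atom} and every production mentioning them.

Expr ::= u | w u | u Factor u | Term w; Term ::= u w | v; Factor ::= w | Term | w Expr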